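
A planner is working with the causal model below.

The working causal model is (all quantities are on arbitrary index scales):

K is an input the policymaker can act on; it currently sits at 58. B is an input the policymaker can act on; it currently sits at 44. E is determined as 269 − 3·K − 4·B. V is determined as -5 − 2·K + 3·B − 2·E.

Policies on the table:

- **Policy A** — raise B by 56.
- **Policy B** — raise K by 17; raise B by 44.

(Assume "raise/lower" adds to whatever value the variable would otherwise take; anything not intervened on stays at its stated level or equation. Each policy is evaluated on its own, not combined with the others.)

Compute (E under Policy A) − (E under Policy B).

Policy A (B + 56):
  K = 58
  B = 44 + 56 = 100
  E = 269 − 3·58 − 4·100 = -305
Policy B (K + 17, B + 44):
  K = 58 + 17 = 75
  B = 44 + 44 = 88
  E = 269 − 3·75 − 4·88 = -308
E: -305 − (-308) = 3

3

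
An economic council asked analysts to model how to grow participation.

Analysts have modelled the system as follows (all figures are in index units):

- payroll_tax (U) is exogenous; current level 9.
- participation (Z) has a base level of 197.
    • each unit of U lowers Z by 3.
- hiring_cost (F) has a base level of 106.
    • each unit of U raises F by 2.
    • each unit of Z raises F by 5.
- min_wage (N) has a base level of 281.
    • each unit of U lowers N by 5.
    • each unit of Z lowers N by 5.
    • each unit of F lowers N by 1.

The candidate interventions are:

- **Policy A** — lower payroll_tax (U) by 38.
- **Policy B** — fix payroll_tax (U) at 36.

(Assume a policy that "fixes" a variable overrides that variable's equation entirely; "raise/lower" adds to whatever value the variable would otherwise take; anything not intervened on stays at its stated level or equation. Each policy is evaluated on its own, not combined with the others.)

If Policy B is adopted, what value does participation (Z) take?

Policy B (U := 36):
  U = 36
  Z = 197 − 3·36 = 89

89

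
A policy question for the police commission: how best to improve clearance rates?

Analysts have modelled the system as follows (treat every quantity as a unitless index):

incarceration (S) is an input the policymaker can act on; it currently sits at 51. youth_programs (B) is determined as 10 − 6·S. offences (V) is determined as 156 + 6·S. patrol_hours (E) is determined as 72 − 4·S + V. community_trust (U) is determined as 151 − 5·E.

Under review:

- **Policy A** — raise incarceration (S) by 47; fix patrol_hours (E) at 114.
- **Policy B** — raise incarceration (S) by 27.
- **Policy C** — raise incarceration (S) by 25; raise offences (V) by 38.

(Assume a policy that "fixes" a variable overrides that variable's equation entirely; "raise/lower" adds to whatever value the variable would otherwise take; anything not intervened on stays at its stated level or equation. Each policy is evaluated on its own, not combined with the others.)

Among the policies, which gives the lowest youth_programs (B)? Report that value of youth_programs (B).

Policy A (S + 47, E := 114):
  S = 51 + 47 = 98
  B = 10 − 6·98 = -578
Policy B (S + 27):
  S = 51 + 27 = 78
  B = 10 − 6·78 = -458
Policy C (S + 25, V + 38):
  S = 51 + 25 = 76
  B = 10 − 6·76 = -446
Comparing — Policy A: B=-578, Policy B: B=-458, Policy C: B=-446. Lowest is -578 (Policy A).

-578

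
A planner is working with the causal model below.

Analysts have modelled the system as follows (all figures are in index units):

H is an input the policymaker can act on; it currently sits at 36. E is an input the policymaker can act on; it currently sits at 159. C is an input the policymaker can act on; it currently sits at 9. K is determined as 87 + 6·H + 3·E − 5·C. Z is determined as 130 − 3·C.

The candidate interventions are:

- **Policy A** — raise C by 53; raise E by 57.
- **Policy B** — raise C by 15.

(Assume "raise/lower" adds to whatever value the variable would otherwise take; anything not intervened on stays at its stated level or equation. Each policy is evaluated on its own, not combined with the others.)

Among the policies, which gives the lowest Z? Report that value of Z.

Policy A (C + 53, E + 57):
  C = 9 + 53 = 62
  Z = 130 − 3·62 = -56
Policy B (C + 15):
  C = 9 + 15 = 24
  Z = 130 − 3·24 = 58
Comparing — Policy A: Z=-56, Policy B: Z=58. Lowest is -56 (Policy A).

-56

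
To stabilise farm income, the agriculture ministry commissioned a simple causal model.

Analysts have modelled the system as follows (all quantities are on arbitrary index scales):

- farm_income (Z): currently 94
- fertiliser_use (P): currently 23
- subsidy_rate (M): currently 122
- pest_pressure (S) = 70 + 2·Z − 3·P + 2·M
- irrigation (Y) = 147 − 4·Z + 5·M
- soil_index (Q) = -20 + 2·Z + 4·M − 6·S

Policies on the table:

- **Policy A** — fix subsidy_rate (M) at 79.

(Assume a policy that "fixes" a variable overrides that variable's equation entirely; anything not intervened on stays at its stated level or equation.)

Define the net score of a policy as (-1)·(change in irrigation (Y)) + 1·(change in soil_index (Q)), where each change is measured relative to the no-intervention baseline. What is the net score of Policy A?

Baseline:
  Z = 94
  P = 23
  M = 122
  S = 70 + 2·94 − 3·23 + 2·122 = 433
  Y = 147 − 4·94 + 5·122 = 381
  Q = -20 + 2·94 + 4·122 − 6·433 = -1942
Policy A (M := 79):
  Z = 94
  P = 23
  M = 79
  S = 70 + 2·94 − 3·23 + 2·79 = 347
  Y = 147 − 4·94 + 5·79 = 166
  Q = -20 + 2·94 + 4·79 − 6·347 = -1598
ΔY = 166 − 381 = -215; ΔQ = -1598 − (-1942) = 344
Score = (-1)·(-215) + 1·344 = 559

559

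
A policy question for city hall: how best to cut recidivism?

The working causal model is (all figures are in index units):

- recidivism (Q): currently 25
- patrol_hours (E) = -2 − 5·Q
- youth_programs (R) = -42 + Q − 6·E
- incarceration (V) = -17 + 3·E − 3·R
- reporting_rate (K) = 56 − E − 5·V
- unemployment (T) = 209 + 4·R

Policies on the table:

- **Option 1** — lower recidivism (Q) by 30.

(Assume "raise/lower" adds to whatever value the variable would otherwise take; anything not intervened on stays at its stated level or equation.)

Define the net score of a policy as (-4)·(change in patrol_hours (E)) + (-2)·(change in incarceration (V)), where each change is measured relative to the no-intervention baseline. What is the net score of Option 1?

Baseline:
  Q = 25
  E = -2 − 5·25 = -127
  R = -42 + 25 − 6·(-127) = 745
  V = -17 + 3·(-127) − 3·745 = -2633
Option 1 (Q − 30):
  Q = 25 − 30 = -5
  E = -2 − 5·(-5) = 23
  R = -42 + (-5) − 6·23 = -185
  V = -17 + 3·23 − 3·(-185) = 607
ΔE = 23 − (-127) = 150; ΔV = 607 − (-2633) = 3240
Score = (-4)·150 + (-2)·3240 = -7080

-7080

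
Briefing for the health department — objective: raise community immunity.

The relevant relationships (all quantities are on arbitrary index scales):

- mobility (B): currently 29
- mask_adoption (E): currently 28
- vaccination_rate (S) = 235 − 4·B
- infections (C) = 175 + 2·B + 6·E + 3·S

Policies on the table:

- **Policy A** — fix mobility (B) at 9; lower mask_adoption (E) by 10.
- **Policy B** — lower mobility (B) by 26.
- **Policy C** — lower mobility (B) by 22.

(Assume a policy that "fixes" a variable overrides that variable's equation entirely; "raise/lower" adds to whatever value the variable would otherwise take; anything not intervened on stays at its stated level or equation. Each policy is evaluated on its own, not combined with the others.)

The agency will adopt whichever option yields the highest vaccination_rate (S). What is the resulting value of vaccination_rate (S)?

223

Policy A (B := 9, E − 10):
  B = 9
  S = 235 − 4·9 = 199
Policy B (B − 26):
  B = 29 − 26 = 3
  S = 235 − 4·3 = 223
Policy C (B − 22):
  B = 29 − 22 = 7
  S = 235 − 4·7 = 207
Comparing — Policy A: S=199, Policy B: S=223, Policy C: S=207. Highest is 223 (Policy B).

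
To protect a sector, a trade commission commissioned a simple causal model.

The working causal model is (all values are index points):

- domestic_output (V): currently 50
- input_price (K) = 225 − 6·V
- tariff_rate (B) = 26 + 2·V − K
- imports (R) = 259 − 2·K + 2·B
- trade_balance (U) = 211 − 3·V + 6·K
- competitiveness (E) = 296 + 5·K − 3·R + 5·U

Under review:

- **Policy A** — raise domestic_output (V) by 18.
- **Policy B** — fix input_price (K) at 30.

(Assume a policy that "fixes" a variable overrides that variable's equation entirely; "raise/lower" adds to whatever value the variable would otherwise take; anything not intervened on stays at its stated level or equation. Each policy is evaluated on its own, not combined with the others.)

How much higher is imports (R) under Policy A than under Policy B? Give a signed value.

Policy A (V + 18):
  V = 50 + 18 = 68
  K = 225 − 6·68 = -183
  B = 26 + 2·68 − (-183) = 345
  R = 259 − 2·(-183) + 2·345 = 1315
Policy B (K := 30):
  V = 50
  K = 30
  B = 26 + 2·50 − 30 = 96
  R = 259 − 2·30 + 2·96 = 391
R: 1315 − 391 = 924

924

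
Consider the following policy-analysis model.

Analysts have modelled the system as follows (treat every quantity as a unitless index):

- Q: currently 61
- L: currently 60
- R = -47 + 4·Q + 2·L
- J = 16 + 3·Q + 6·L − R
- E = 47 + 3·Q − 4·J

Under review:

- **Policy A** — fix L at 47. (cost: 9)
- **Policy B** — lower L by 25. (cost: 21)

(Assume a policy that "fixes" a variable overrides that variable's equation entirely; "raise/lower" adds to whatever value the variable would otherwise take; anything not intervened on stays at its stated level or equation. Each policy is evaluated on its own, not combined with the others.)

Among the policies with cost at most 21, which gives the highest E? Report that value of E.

Policy A (L := 47):
  Q = 61
  L = 47
  R = -47 + 4·61 + 2·47 = 291
  J = 16 + 3·61 + 6·47 − 291 = 190
  E = 47 + 3·61 − 4·190 = -530
Policy B (L − 25):
  Q = 61
  L = 60 − 25 = 35
  R = -47 + 4·61 + 2·35 = 267
  J = 16 + 3·61 + 6·35 − 267 = 142
  E = 47 + 3·61 − 4·142 = -338
Comparing — Policy A: E=-530, Policy B: E=-338. Highest is -338 (Policy B).

-338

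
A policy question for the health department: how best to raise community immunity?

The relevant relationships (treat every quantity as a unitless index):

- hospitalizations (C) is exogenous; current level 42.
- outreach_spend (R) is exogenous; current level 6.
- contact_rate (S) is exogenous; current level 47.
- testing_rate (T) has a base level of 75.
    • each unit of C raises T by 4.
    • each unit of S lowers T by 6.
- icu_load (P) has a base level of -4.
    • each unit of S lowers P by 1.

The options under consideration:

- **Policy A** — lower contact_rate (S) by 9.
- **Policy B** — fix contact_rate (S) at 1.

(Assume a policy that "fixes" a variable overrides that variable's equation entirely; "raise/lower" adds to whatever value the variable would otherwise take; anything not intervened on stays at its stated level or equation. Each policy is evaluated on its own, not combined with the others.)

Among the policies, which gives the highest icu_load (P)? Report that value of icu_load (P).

Policy A (S − 9):
  S = 47 − 9 = 38
  P = -4 − 38 = -42
Policy B (S := 1):
  S = 1
  P = -4 − 1 = -5
Comparing — Policy A: P=-42, Policy B: P=-5. Highest is -5 (Policy B).

-5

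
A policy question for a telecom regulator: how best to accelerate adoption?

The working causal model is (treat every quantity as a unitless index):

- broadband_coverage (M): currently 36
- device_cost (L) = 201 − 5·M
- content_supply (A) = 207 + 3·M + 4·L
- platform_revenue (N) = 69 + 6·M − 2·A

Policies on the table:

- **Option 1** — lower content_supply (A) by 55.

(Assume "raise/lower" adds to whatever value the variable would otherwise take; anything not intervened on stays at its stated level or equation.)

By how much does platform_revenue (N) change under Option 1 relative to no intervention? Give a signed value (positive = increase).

110

Baseline:
  M = 36
  L = 201 − 5·36 = 21
  A = 207 + 3·36 + 4·21 = 399
  N = 69 + 6·36 − 2·399 = -513
Option 1 (A − 55):
  M = 36
  L = 201 − 5·36 = 21
  A = 207 + 3·36 + 4·21 (−55 from intervention) = 344
  N = 69 + 6·36 − 2·344 = -403
Change in N: -403 − (-513) = 110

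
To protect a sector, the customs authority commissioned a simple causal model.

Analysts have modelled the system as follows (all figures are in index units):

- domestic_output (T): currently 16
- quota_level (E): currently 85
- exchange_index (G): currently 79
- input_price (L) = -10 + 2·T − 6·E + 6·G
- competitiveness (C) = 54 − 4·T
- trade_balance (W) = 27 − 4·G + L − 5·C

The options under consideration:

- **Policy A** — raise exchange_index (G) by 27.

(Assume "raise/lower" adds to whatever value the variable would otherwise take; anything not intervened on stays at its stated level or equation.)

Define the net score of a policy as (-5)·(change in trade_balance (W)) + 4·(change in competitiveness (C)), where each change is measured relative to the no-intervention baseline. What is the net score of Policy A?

-270

Baseline:
  T = 16
  E = 85
  G = 79
  L = -10 + 2·16 − 6·85 + 6·79 = -14
  C = 54 − 4·16 = -10
  W = 27 − 4·79 + (-14) − 5·(-10) = -253
Policy A (G + 27):
  T = 16
  E = 85
  G = 79 + 27 = 106
  L = -10 + 2·16 − 6·85 + 6·106 = 148
  C = 54 − 4·16 = -10
  W = 27 − 4·106 + 148 − 5·(-10) = -199
ΔW = -199 − (-253) = 54; ΔC = -10 − (-10) = 0
Score = (-5)·54 + 4·0 = -270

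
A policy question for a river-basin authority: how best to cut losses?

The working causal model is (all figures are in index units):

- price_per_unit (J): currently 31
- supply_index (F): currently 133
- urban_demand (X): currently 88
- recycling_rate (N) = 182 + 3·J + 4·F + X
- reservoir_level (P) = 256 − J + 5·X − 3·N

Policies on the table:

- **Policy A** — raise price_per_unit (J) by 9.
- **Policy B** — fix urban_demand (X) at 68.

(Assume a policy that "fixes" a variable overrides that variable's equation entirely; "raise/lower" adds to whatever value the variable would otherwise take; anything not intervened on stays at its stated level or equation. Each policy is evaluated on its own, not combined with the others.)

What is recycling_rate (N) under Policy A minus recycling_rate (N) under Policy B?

47

Policy A (J + 9):
  J = 31 + 9 = 40
  F = 133
  X = 88
  N = 182 + 3·40 + 4·133 + 88 = 922
Policy B (X := 68):
  J = 31
  F = 133
  X = 68
  N = 182 + 3·31 + 4·133 + 68 = 875
N: 922 − 875 = 47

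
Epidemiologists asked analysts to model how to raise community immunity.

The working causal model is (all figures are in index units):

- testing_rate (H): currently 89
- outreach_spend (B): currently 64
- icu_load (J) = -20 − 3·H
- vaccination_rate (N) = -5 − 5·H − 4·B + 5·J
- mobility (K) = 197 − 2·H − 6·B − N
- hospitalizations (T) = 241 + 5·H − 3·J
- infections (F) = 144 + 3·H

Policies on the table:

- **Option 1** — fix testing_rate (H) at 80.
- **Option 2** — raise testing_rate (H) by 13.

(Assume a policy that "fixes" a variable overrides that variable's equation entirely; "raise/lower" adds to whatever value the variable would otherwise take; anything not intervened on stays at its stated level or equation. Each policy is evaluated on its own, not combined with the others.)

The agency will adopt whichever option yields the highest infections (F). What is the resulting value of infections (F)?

Option 1 (H := 80):
  H = 80
  F = 144 + 3·80 = 384
Option 2 (H + 13):
  H = 89 + 13 = 102
  F = 144 + 3·102 = 450
Comparing — Option 1: F=384, Option 2: F=450. Highest is 450 (Option 2).

450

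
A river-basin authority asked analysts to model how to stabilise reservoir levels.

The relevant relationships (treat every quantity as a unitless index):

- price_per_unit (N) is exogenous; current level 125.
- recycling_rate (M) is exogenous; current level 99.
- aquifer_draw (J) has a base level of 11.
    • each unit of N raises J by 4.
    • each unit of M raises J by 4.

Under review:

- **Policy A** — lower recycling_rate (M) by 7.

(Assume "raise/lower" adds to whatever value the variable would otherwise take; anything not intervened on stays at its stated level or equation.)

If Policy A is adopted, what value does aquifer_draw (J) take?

Policy A (M − 7):
  N = 125
  M = 99 − 7 = 92
  J = 11 + 4·125 + 4·92 = 879

879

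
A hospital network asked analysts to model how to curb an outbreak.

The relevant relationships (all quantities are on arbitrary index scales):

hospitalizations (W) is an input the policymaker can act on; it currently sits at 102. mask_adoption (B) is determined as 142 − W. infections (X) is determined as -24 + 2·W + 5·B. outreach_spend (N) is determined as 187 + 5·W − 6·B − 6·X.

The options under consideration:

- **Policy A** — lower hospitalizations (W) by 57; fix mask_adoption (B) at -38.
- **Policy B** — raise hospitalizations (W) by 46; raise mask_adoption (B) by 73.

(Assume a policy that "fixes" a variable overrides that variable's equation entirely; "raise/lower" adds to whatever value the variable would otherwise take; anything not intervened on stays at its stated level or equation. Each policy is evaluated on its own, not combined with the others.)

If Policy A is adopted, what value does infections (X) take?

Policy A (W − 57, B := -38):
  W = 102 − 57 = 45
  B = -38
  X = -24 + 2·45 + 5·(-38) = -124

-124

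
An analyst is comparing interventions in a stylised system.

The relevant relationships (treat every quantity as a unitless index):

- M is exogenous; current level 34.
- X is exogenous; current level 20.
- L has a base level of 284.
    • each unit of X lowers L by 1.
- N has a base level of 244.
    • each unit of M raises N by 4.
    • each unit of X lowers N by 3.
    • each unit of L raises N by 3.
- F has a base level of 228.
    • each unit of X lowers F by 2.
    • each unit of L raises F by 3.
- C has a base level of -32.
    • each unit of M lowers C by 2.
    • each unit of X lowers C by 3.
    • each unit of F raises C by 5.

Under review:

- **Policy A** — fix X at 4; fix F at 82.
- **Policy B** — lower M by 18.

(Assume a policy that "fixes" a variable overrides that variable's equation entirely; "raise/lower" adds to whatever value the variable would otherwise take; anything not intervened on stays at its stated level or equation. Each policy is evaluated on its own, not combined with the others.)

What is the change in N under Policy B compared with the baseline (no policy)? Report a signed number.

Baseline:
  M = 34
  X = 20
  L = 284 − 20 = 264
  N = 244 + 4·34 − 3·20 + 3·264 = 1112
Policy B (M − 18):
  M = 34 − 18 = 16
  X = 20
  L = 284 − 20 = 264
  N = 244 + 4·16 − 3·20 + 3·264 = 1040
Change in N: 1040 − 1112 = -72

-72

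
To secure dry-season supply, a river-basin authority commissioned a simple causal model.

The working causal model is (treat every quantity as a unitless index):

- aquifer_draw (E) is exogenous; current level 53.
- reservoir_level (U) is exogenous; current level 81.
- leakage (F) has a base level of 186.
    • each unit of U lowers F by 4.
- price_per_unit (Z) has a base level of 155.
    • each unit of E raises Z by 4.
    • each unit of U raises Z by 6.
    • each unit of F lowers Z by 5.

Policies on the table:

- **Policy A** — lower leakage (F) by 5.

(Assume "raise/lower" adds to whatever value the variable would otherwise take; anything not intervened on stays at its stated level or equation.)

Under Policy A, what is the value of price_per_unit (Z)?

Policy A (F − 5):
  E = 53
  U = 81
  F = 186 − 4·81 (−5 from intervention) = -143
  Z = 155 + 4·53 + 6·81 − 5·(-143) = 1568

1568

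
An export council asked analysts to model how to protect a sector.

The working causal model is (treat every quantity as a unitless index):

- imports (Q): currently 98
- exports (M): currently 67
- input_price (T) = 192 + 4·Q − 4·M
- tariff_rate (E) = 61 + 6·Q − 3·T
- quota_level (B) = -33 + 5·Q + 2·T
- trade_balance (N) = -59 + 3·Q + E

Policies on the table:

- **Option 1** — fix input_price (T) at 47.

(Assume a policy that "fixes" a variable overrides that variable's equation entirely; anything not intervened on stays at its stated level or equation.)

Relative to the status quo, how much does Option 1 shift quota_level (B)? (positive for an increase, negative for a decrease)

Baseline:
  Q = 98
  M = 67
  T = 192 + 4·98 − 4·67 = 316
  B = -33 + 5·98 + 2·316 = 1089
Option 1 (T := 47):
  Q = 98
  M = 67
  T = 47
  B = -33 + 5·98 + 2·47 = 551
Change in B: 551 − 1089 = -538

-538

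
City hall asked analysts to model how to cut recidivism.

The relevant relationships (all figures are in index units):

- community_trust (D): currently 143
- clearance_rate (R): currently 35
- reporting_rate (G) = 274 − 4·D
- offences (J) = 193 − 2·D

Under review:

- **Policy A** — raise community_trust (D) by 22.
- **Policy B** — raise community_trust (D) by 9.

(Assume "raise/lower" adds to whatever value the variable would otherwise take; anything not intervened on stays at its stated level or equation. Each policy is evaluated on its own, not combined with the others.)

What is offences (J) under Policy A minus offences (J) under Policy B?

-26

Policy A (D + 22):
  D = 143 + 22 = 165
  J = 193 − 2·165 = -137
Policy B (D + 9):
  D = 143 + 9 = 152
  J = 193 − 2·152 = -111
J: -137 − (-111) = -26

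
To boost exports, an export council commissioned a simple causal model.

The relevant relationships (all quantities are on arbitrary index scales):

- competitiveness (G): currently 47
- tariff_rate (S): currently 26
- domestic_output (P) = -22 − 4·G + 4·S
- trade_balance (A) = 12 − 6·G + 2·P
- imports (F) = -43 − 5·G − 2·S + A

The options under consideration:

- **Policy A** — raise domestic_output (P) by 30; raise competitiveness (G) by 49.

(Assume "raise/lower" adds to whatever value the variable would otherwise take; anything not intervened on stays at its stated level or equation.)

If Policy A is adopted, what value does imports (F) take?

Policy A (P + 30, G + 49):
  G = 47 + 49 = 96
  S = 26
  P = -22 − 4·96 + 4·26 (+30 from intervention) = -272
  A = 12 − 6·96 + 2·(-272) = -1108
  F = -43 − 5·96 − 2·26 + (-1108) = -1683

-1683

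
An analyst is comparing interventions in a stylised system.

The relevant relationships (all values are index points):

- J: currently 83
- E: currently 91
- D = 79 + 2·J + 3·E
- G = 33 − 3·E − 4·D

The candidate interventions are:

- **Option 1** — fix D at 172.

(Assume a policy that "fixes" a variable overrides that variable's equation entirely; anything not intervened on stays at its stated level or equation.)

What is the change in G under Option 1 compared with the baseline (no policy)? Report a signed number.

1384

Baseline:
  J = 83
  E = 91
  D = 79 + 2·83 + 3·91 = 518
  G = 33 − 3·91 − 4·518 = -2312
Option 1 (D := 172):
  J = 83
  E = 91
  D = 172
  G = 33 − 3·91 − 4·172 = -928
Change in G: -928 − (-2312) = 1384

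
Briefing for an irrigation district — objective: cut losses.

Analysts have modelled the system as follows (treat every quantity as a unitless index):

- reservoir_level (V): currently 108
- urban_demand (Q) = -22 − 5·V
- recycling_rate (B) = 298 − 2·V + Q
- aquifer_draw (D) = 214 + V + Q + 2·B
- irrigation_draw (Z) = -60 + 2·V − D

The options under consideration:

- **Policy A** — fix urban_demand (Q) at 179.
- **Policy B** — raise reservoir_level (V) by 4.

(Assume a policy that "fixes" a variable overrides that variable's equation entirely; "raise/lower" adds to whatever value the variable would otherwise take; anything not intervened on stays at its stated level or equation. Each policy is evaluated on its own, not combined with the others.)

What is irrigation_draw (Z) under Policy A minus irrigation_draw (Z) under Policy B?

-2303

Policy A (Q := 179):
  V = 108
  Q = 179
  B = 298 − 2·108 + 179 = 261
  D = 214 + 108 + 179 + 2·261 = 1023
  Z = -60 + 2·108 − 1023 = -867
Policy B (V + 4):
  V = 108 + 4 = 112
  Q = -22 − 5·112 = -582
  B = 298 − 2·112 + (-582) = -508
  D = 214 + 112 + (-582) + 2·(-508) = -1272
  Z = -60 + 2·112 − (-1272) = 1436
Z: -867 − 1436 = -2303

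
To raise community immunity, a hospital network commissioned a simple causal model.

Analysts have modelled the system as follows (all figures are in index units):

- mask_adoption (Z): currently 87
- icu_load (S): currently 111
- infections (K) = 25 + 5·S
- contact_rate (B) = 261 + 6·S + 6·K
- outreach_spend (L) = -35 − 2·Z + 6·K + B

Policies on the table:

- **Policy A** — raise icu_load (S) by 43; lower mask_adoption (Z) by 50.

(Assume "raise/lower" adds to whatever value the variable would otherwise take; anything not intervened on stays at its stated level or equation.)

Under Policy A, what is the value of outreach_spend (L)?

Policy A (S + 43, Z − 50):
  Z = 87 − 50 = 37
  S = 111 + 43 = 154
  K = 25 + 5·154 = 795
  B = 261 + 6·154 + 6·795 = 5955
  L = -35 − 2·37 + 6·795 + 5955 = 10616

10616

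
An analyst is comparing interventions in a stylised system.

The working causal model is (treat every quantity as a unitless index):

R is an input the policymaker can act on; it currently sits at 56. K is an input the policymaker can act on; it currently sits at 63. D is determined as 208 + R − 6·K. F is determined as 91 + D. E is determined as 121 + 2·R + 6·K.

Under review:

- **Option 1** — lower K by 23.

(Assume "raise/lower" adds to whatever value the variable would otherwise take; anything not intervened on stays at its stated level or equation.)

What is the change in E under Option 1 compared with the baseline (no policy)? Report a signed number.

-138

Baseline:
  R = 56
  K = 63
  E = 121 + 2·56 + 6·63 = 611
Option 1 (K − 23):
  R = 56
  K = 63 − 23 = 40
  E = 121 + 2·56 + 6·40 = 473
Change in E: 473 − 611 = -138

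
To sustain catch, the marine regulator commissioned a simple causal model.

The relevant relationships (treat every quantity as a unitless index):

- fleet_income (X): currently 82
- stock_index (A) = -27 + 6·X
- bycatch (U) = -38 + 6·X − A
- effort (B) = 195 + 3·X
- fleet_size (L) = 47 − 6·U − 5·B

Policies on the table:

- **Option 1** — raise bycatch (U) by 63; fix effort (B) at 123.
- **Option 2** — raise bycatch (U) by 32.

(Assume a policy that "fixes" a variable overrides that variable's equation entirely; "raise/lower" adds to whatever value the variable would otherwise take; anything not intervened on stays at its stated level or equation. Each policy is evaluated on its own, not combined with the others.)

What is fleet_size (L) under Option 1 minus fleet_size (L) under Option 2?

Option 1 (U + 63, B := 123):
  X = 82
  A = -27 + 6·82 = 465
  U = -38 + 6·82 − 465 (+63 from intervention) = 52
  B = 123
  L = 47 − 6·52 − 5·123 = -880
Option 2 (U + 32):
  X = 82
  A = -27 + 6·82 = 465
  U = -38 + 6·82 − 465 (+32 from intervention) = 21
  B = 195 + 3·82 = 441
  L = 47 − 6·21 − 5·441 = -2284
L: -880 − (-2284) = 1404

1404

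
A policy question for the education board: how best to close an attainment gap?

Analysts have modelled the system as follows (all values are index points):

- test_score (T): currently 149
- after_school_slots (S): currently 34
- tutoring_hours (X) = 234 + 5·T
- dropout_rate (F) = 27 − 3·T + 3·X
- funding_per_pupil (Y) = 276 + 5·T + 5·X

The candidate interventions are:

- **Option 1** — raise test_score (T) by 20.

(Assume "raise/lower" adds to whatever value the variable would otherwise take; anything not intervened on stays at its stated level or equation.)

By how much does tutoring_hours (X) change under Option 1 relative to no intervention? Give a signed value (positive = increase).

Baseline:
  T = 149
  X = 234 + 5·149 = 979
Option 1 (T + 20):
  T = 149 + 20 = 169
  X = 234 + 5·169 = 1079
Change in X: 1079 − 979 = 100

100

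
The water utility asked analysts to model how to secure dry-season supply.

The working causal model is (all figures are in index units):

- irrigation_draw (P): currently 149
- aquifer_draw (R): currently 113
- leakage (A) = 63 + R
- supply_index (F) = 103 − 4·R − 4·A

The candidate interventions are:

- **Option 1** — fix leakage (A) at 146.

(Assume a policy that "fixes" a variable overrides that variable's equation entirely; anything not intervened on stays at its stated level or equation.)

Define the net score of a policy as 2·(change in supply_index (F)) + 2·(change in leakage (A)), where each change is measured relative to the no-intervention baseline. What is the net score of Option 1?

180

Baseline:
  R = 113
  A = 63 + 113 = 176
  F = 103 − 4·113 − 4·176 = -1053
Option 1 (A := 146):
  R = 113
  A = 146
  F = 103 − 4·113 − 4·146 = -933
ΔF = -933 − (-1053) = 120; ΔA = 146 − 176 = -30
Score = 2·120 + 2·(-30) = 180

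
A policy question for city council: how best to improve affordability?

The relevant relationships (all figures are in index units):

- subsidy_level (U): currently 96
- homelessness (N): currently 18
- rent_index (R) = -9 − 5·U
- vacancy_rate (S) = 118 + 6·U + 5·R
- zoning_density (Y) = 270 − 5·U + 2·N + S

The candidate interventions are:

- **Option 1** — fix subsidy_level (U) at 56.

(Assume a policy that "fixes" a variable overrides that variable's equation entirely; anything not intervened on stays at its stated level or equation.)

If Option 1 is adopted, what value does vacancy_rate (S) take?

Option 1 (U := 56):
  U = 56
  R = -9 − 5·56 = -289
  S = 118 + 6·56 + 5·(-289) = -991

-991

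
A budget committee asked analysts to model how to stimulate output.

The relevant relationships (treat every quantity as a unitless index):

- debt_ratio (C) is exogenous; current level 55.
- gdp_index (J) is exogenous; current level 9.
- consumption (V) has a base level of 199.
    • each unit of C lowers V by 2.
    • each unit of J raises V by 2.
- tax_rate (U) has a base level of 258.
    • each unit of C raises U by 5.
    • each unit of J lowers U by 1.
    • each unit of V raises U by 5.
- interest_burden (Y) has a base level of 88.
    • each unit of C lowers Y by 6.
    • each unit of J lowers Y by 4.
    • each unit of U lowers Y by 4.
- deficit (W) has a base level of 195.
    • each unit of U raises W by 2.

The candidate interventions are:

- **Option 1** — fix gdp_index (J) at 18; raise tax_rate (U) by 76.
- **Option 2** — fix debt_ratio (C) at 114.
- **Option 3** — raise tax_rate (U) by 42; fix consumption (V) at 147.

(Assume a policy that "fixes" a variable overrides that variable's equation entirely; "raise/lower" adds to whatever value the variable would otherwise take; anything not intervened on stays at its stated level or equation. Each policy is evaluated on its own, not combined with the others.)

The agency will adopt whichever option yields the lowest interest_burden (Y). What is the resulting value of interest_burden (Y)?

Option 1 (J := 18, U + 76):
  C = 55
  J = 18
  V = 199 − 2·55 + 2·18 = 125
  U = 258 + 5·55 − 18 + 5·125 (+76 from intervention) = 1216
  Y = 88 − 6·55 − 4·18 − 4·1216 = -5178
Option 2 (C := 114):
  C = 114
  J = 9
  V = 199 − 2·114 + 2·9 = -11
  U = 258 + 5·114 − 9 + 5·(-11) = 764
  Y = 88 − 6·114 − 4·9 − 4·764 = -3688
Option 3 (U + 42, V := 147):
  C = 55
  J = 9
  V = 147
  U = 258 + 5·55 − 9 + 5·147 (+42 from intervention) = 1301
  Y = 88 − 6·55 − 4·9 − 4·1301 = -5482
Comparing — Option 1: Y=-5178, Option 2: Y=-3688, Option 3: Y=-5482. Lowest is -5482 (Option 3).

-5482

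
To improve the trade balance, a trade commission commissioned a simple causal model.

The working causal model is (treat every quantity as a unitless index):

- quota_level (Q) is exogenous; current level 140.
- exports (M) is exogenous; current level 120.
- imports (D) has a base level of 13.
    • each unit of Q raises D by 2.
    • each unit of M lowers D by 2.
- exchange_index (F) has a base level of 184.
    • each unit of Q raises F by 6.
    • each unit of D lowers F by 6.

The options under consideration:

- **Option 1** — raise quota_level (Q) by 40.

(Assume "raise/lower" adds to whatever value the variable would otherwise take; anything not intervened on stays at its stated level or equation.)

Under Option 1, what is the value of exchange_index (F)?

466

Option 1 (Q + 40):
  Q = 140 + 40 = 180
  M = 120
  D = 13 + 2·180 − 2·120 = 133
  F = 184 + 6·180 − 6·133 = 466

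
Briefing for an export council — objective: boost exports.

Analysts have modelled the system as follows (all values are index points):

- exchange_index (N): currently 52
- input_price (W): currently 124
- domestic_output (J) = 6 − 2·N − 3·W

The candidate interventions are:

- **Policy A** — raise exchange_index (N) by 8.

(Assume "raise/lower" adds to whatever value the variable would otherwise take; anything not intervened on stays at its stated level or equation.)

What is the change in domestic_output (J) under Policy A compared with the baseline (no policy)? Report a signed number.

-16

Baseline:
  N = 52
  W = 124
  J = 6 − 2·52 − 3·124 = -470
Policy A (N + 8):
  N = 52 + 8 = 60
  W = 124
  J = 6 − 2·60 − 3·124 = -486
Change in J: -486 − (-470) = -16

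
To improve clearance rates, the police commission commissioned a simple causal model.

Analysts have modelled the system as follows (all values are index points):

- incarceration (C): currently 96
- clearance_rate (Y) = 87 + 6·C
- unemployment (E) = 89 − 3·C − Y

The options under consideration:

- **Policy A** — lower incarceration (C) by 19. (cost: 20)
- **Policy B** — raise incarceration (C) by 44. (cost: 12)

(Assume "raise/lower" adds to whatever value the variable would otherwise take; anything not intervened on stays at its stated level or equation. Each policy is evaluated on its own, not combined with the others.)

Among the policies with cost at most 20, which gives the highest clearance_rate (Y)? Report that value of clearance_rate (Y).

Policy A (C − 19):
  C = 96 − 19 = 77
  Y = 87 + 6·77 = 549
Policy B (C + 44):
  C = 96 + 44 = 140
  Y = 87 + 6·140 = 927
Comparing — Policy A: Y=549, Policy B: Y=927. Highest is 927 (Policy B).

927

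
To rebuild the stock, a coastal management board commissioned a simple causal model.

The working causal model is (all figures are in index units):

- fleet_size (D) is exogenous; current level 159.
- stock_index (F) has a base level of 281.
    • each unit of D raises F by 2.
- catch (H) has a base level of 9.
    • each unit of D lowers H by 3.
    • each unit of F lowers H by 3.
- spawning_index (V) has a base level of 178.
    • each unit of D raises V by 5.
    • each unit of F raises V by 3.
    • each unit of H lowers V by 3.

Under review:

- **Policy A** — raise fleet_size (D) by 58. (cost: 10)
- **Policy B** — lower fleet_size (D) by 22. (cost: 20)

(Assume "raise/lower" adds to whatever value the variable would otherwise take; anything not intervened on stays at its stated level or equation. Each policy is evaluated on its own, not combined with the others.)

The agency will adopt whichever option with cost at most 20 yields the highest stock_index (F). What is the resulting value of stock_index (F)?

Policy A (D + 58):
  D = 159 + 58 = 217
  F = 281 + 2·217 = 715
Policy B (D − 22):
  D = 159 − 22 = 137
  F = 281 + 2·137 = 555
Comparing — Policy A: F=715, Policy B: F=555. Highest is 715 (Policy A).

715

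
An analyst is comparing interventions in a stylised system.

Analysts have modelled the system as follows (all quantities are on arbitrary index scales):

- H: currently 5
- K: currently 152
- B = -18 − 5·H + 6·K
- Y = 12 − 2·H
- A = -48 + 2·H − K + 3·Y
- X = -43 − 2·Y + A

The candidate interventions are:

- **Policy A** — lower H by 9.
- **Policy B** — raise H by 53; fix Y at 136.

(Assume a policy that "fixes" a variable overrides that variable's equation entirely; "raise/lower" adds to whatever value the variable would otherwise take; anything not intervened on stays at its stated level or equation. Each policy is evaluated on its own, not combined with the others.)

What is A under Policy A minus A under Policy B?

Policy A (H − 9):
  H = 5 − 9 = -4
  K = 152
  Y = 12 − 2·(-4) = 20
  A = -48 + 2·(-4) − 152 + 3·20 = -148
Policy B (H + 53, Y := 136):
  H = 5 + 53 = 58
  K = 152
  Y = 136
  A = -48 + 2·58 − 152 + 3·136 = 324
A: -148 − 324 = -472

-472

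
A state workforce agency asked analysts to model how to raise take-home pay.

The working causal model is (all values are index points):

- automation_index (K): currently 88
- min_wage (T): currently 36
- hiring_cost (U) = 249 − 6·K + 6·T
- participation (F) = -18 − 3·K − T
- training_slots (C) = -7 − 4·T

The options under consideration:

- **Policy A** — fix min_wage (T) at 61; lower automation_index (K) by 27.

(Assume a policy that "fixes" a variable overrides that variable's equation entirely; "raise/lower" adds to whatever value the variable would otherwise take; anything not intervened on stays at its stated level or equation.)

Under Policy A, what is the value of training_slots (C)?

-251

Policy A (T := 61, K − 27):
  T = 61
  C = -7 − 4·61 = -251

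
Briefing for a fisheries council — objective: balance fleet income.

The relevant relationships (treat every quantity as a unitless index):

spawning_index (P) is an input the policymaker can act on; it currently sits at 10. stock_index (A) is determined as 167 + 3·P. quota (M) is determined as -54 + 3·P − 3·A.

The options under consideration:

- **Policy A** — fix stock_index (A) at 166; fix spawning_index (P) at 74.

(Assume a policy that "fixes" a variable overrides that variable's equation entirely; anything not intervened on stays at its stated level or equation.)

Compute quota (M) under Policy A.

Policy A (A := 166, P := 74):
  P = 74
  A = 166
  M = -54 + 3·74 − 3·166 = -330

-330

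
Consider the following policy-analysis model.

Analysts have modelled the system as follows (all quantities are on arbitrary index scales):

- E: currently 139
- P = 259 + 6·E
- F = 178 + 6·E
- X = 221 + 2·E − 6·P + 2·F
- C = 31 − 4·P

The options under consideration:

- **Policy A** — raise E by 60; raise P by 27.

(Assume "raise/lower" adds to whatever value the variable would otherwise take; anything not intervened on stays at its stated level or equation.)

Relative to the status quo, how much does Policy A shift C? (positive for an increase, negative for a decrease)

Baseline:
  E = 139
  P = 259 + 6·139 = 1093
  C = 31 − 4·1093 = -4341
Policy A (E + 60, P + 27):
  E = 139 + 60 = 199
  P = 259 + 6·199 (+27 from intervention) = 1480
  C = 31 − 4·1480 = -5889
Change in C: -5889 − (-4341) = -1548

-1548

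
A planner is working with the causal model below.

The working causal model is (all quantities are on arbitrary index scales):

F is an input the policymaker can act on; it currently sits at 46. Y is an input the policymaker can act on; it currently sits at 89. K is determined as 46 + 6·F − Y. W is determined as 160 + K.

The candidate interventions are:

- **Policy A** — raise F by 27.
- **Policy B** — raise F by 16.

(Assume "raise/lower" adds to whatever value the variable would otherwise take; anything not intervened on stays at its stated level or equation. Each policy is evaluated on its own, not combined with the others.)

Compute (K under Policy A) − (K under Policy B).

66

Policy A (F + 27):
  F = 46 + 27 = 73
  Y = 89
  K = 46 + 6·73 − 89 = 395
Policy B (F + 16):
  F = 46 + 16 = 62
  Y = 89
  K = 46 + 6·62 − 89 = 329
K: 395 − 329 = 66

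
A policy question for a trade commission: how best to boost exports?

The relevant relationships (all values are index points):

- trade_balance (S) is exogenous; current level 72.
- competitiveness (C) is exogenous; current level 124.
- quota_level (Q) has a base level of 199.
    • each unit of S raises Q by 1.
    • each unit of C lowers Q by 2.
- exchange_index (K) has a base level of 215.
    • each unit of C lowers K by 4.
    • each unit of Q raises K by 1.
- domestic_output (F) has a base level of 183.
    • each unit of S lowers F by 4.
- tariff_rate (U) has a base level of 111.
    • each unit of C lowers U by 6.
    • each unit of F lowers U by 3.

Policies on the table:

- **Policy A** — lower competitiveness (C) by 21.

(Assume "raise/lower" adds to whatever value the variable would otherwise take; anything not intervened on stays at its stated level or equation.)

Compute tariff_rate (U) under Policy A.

-192

Policy A (C − 21):
  S = 72
  C = 124 − 21 = 103
  F = 183 − 4·72 = -105
  U = 111 − 6·103 − 3·(-105) = -192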